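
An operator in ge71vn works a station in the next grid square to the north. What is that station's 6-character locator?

Latitude subsquare n = 13; +1 → 14 = o.
The longitude characters are unchanged.

GE71vo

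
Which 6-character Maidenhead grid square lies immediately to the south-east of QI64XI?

QI74ah

Longitude subsquare x = 23; +1 → 24, wraps to 0 = a, carry into square.
Longitude square 6; +1 → 7.
Latitude subsquare i = 8; −1 → 7 = h.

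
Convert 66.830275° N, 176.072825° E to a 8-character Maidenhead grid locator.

RP86at89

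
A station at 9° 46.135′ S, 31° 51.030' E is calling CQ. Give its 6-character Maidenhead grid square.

KI50wf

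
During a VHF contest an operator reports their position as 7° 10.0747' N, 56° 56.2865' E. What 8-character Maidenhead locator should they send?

LJ87le20

Add 180° to longitude and 90° to latitude: 236.93811, 97.16791.
Field: lon ⌊236.93811/20⌋ = 11 → L; lat ⌊97.16791/10⌋ = 9 → J.
Square: lon ⌊16.93811/2⌋ = 8; lat ⌊7.16791/1⌋ = 7.
Subsquare: lon ⌊0.93811/0.0833333⌋ = 11 → l; lat ⌊0.16791/0.0416667⌋ = 4 → e.
Extended square: lon ⌊0.02144/0.00833333⌋ = 2; lat ⌊0.00125/0.00416667⌋ = 0.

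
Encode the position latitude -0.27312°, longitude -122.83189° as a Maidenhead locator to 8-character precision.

CI89or04

Offset from 180°W / 90°S: lon 57.16811°, lat 89.72688°.
Field: lon ⌊57.16811/20⌋ = 2 → C; lat ⌊89.72688/10⌋ = 8 → I.
Square: lon ⌊17.16811/2⌋ = 8; lat ⌊9.72688/1⌋ = 9.
Subsquare: lon ⌊1.16811/0.0833333⌋ = 14 → o; lat ⌊0.72688/0.0416667⌋ = 17 → r.
Extended square: lon ⌊0.00144/0.00833333⌋ = 0; lat ⌊0.01855/0.00416667⌋ = 4.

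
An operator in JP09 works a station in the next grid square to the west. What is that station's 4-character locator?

IP99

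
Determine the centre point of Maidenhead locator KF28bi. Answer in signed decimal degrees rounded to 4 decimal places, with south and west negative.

Field K=10, F=5: +10·20° lon, +5·10° lat → SW at lon 20°, lat -40°.
Square 2, 8: +2·2° lon, +8·1° lat → SW at lon 24°, lat -32°.
Subsquare b=1, i=8: +1·0.0833333° lon, +8·0.0416667° lat → SW at lon 24.0833°, lat -31.6667°.
Cell spans 0.0833333° lon × 0.0416667° lat. Centre is SW corner plus half of each.
latitude -31.6458, longitude 24.1250.

-31.6458, 24.1250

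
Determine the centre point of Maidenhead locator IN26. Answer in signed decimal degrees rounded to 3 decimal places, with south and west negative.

Field I=8, N=13: +8·20° lon, +13·10° lat → SW at lon -20°, lat 40°.
Square 2, 6: +2·2° lon, +6·1° lat → SW at lon -16°, lat 46°.
Cell spans 2° lon × 1° lat. Centre is SW corner plus half of each.
latitude 46.500, longitude -15.000.

46.500, -15.000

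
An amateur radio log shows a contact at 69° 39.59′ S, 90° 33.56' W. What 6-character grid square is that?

EC40ri

Shift to the Maidenhead origin (180°W, 90°S): lon 89.4407, lat 20.3402.
Field: lon ⌊89.4407/20⌋ = 4 → E; lat ⌊20.3402/10⌋ = 2 → C.
Square: lon ⌊9.4407/2⌋ = 4; lat ⌊0.3402/1⌋ = 0.
Subsquare: lon ⌊1.4407/0.0833333⌋ = 17 → r; lat ⌊0.3402/0.0416667⌋ = 8 → i.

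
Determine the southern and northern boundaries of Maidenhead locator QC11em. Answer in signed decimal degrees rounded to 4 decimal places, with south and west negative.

-68.5000, -68.4583

Field Q=16, C=2: +16·20° lon, +2·10° lat → SW at lon 140°, lat -70°.
Square 1, 1: +1·2° lon, +1·1° lat → SW at lon 142°, lat -69°.
Subsquare e=4, m=12: +4·0.0833333° lon, +12·0.0416667° lat → SW at lon 142.333°, lat -68.5°.
Cell spans 0.0833333° lon × 0.0416667° lat.
south -68.5000, north -68.4583.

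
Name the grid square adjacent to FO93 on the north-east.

Longitude square 9; +1 → 10, wraps to 0, carry into field.
Longitude field F = 5; +1 → 6 = G.
Latitude square 3; +1 → 4.

GO04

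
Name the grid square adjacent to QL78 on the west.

QL68

Longitude square 7; −1 → 6.
The latitude characters are unchanged.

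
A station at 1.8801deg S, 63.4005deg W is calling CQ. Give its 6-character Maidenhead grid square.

Add 180° to longitude and 90° to latitude: 116.5995, 88.1199.
Field: 116.5995/20 → 5 → F, 88.1199/10 → 8 → I; chars FI.
Square: 16.5995/2 → 8, 8.1199/1 → 8; chars 88.
Subsquare: 0.5995/0.0833333 → 7 → h, 0.1199/0.0416667 → 2 → c; chars hc.

FI88hc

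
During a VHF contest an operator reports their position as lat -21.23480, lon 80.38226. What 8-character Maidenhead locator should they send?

NG08es53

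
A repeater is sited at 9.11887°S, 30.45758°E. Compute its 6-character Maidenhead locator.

KI50fv

Add 180° to longitude and 90° to latitude: 210.4576, 80.8811.
Field: lon ⌊210.4576/20⌋ = 10 → K; lat ⌊80.8811/10⌋ = 8 → I.
Square: lon ⌊10.4576/2⌋ = 5; lat ⌊0.8811/1⌋ = 0.
Subsquare: lon ⌊0.4576/0.0833333⌋ = 5 → f; lat ⌊0.8811/0.0416667⌋ = 21 → v.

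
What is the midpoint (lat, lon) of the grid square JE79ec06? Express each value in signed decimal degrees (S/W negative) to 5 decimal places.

-40.88958, 14.33750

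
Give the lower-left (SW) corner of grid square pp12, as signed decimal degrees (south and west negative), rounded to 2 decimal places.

62.00, 122.00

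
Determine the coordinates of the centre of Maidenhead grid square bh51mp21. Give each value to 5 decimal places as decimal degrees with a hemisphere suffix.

18.36875° S, 148.97917° W

Field B=1, H=7: +1·20° lon, +7·10° lat → SW at lon -160°, lat -20°.
Square 5, 1: +5·2° lon, +1·1° lat → SW at lon -150°, lat -19°.
Subsquare m=12, p=15: +12·0.0833333° lon, +15·0.0416667° lat → SW at lon -149°, lat -18.375°.
Extended square 2, 1: +2·0.00833333° lon, +1·0.00416667° lat → SW at lon -148.983°, lat -18.3708°.
Cell spans 0.00833333° lon × 0.00416667° lat. Centre is SW corner plus half of each.
latitude 18.36875° S, longitude 148.97917° W.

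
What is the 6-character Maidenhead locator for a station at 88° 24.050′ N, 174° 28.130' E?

RR78fj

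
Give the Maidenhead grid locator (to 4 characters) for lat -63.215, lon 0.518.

Offset from 180°W / 90°S: lon 180.52°, lat 26.78°.
Field: 180.52/20 → 9 → J, 26.78/10 → 2 → C; chars JC.
Square: 0.52/2 → 0, 6.78/1 → 6; chars 06.

JC06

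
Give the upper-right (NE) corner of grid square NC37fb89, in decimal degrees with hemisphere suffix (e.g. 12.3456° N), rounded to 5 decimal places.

Field N=13, C=2: +13·20° lon, +2·10° lat → SW at lon 80°, lat -70°.
Square 3, 7: +3·2° lon, +7·1° lat → SW at lon 86°, lat -63°.
Subsquare f=5, b=1: +5·0.0833333° lon, +1·0.0416667° lat → SW at lon 86.4167°, lat -62.9583°.
Extended square 8, 9: +8·0.00833333° lon, +9·0.00416667° lat → SW at lon 86.4833°, lat -62.9208°.
Cell spans 0.00833333° lon × 0.00416667° lat. NE corner is SW corner plus one full cell.
latitude 62.91667° S, longitude 86.49167° E.

62.91667° S, 86.49167° E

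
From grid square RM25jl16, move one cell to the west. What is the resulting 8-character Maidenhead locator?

Longitude extended square 1; −1 → 0.
The latitude characters are unchanged.

RM25jl06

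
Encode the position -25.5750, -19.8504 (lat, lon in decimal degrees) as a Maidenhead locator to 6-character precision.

IG04bk

Shift to the Maidenhead origin (180°W, 90°S): lon 160.1496, lat 64.4250.
Field: 160.1496/20 → 8 → I, 64.4250/10 → 6 → G; chars IG.
Square: 0.1496/2 → 0, 4.4250/1 → 4; chars 04.
Subsquare: 0.1496/0.0833333 → 1 → b, 0.4250/0.0416667 → 10 → k; chars bk.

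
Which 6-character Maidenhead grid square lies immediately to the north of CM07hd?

CM07he

Latitude subsquare d = 3; +1 → 4 = e.
The longitude characters are unchanged.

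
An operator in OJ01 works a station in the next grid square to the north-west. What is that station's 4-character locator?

Longitude square 0; −1 → -1, wraps to 9, carry into field.
Longitude field O = 14; −1 → 13 = N.
Latitude square 1; +1 → 2.

NJ92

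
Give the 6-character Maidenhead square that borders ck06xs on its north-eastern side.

Longitude subsquare x = 23; +1 → 24, wraps to 0 = a, carry into square.
Longitude square 0; +1 → 1.
Latitude subsquare s = 18; +1 → 19 = t.

CK16at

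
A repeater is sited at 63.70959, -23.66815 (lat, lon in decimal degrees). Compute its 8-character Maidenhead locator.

HP83dr90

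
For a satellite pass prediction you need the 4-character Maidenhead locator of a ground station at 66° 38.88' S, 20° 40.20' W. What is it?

HC93

Add 180° to longitude and 90° to latitude: 159.33, 23.35.
Field: 159.33/20 → 7 → H, 23.35/10 → 2 → C; chars HC.
Square: 19.33/2 → 9, 3.35/1 → 3; chars 93.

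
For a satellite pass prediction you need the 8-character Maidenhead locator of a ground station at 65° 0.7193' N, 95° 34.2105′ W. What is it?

EP25fa12

Shift to the Maidenhead origin (180°W, 90°S): lon 84.42982, lat 155.01199.
Field (20°×10°, letters A–R): 84.42982/20 → 4 → E, 155.01199/10 → 15 → P; chars EP.
Square (2°×1°, digits 0–9): 4.42982/2 → 2, 5.01199/1 → 5; chars 25.
Subsquare (5′×2.5′, letters a–x): 0.42982/0.0833333 → 5 → f, 0.01199/0.0416667 → 0 → a; chars fa.
Extended square (30″×15″, digits 0–9): 0.01316/0.00833333 → 1, 0.01199/0.00416667 → 2; chars 12.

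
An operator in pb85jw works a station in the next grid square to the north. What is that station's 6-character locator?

PB85jx

Latitude subsquare w = 22; +1 → 23 = x.
The longitude characters are unchanged.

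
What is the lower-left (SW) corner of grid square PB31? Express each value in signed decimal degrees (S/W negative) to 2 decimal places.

-79.00, 126.00

Field P=15, B=1: +15·20° lon, +1·10° lat → SW at lon 120°, lat -80°.
Square 3, 1: +3·2° lon, +1·1° lat → SW at lon 126°, lat -79°.
latitude -79.00, longitude 126.00.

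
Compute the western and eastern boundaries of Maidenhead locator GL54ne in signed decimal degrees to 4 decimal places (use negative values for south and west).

Field G=6, L=11: +6·20° lon, +11·10° lat → SW at lon -60°, lat 20°.
Square 5, 4: +5·2° lon, +4·1° lat → SW at lon -50°, lat 24°.
Subsquare n=13, e=4: +13·0.0833333° lon, +4·0.0416667° lat → SW at lon -48.9167°, lat 24.1667°.
Cell spans 0.0833333° lon × 0.0416667° lat.
west -48.9167, east -48.8333.

-48.9167, -48.8333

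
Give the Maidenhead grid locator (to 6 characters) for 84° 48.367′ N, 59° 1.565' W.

Shift to the Maidenhead origin (180°W, 90°S): lon 120.9739, lat 174.8061.
Field: 120.9739/20 → 6 → G, 174.8061/10 → 17 → R; chars GR.
Square: 0.9739/2 → 0, 4.8061/1 → 4; chars 04.
Subsquare: 0.9739/0.0833333 → 11 → l, 0.8061/0.0416667 → 19 → t; chars lt.

GR04lt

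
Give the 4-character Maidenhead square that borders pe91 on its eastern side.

Longitude square 9; +1 → 10, wraps to 0, carry into field.
Longitude field P = 15; +1 → 16 = Q.
The latitude characters are unchanged.

QE01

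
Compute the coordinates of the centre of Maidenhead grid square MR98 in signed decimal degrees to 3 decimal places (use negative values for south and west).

88.500, 79.000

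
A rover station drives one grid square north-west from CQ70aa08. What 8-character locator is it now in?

CQ60xa99

Longitude extended square 0; −1 → -1, wraps to 9, carry into subsquare.
Longitude subsquare a = 0; −1 → -1, wraps to 23 = x, carry into square.
Longitude square 7; −1 → 6.
Latitude extended square 8; +1 → 9.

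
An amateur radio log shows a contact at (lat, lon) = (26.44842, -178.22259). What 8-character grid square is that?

AL06vk37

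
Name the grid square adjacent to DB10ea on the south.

DA19ex

Latitude subsquare a = 0; −1 → -1, wraps to 23 = x, carry into square.
Latitude square 0; −1 → -1, wraps to 9, carry into field.
Latitude field B = 1; −1 → 0 = A.
The longitude characters are unchanged.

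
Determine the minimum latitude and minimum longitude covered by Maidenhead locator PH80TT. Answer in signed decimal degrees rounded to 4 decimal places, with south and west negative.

Field P=15, H=7: +15·20° lon, +7·10° lat → SW at lon 120°, lat -20°.
Square 8, 0: +8·2° lon, +0·1° lat → SW at lon 136°, lat -20°.
Subsquare t=19, t=19: +19·0.0833333° lon, +19·0.0416667° lat → SW at lon 137.583°, lat -19.2083°.
latitude -19.2083, longitude 137.5833.

-19.2083, 137.5833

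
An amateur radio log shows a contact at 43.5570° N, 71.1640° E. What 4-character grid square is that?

MN53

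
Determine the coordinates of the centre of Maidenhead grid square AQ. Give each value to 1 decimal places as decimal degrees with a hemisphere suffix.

75.0° N, 170.0° W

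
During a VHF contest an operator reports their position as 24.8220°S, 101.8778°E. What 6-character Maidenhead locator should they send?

OG05we

Shift to the Maidenhead origin (180°W, 90°S): lon 281.8778, lat 65.1780.
Field: 281.8778/20 → 14 → O, 65.1780/10 → 6 → G; chars OG.
Square: 1.8778/2 → 0, 5.1780/1 → 5; chars 05.
Subsquare: 1.8778/0.0833333 → 22 → w, 0.1780/0.0416667 → 4 → e; chars we.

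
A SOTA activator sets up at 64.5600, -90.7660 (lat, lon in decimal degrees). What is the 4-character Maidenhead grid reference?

EP44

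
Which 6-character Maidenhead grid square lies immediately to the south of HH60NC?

Latitude subsquare c = 2; −1 → 1 = b.
The longitude characters are unchanged.

HH60nb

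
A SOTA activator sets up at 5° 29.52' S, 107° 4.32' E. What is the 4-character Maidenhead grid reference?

OI34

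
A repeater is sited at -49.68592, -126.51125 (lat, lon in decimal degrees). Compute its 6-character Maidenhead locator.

CE60rh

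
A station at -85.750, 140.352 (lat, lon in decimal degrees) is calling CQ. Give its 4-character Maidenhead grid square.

QA04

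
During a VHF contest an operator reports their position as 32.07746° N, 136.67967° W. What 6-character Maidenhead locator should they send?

CM12pb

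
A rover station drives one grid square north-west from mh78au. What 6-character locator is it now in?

MH68xv

Longitude subsquare a = 0; −1 → -1, wraps to 23 = x, carry into square.
Longitude square 7; −1 → 6.
Latitude subsquare u = 20; +1 → 21 = v.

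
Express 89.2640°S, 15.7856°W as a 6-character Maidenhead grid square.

IA20cr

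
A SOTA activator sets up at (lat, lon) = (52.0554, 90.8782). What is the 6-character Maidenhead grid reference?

NO52kb

Shift to the Maidenhead origin (180°W, 90°S): lon 270.8782, lat 142.0554.
Field: 270.8782/20 → 13 → N, 142.0554/10 → 14 → O; chars NO.
Square: 10.8782/2 → 5, 2.0554/1 → 2; chars 52.
Subsquare: 0.8782/0.0833333 → 10 → k, 0.0554/0.0416667 → 1 → b; chars kb.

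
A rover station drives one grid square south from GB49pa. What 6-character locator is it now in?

Latitude subsquare a = 0; −1 → -1, wraps to 23 = x, carry into square.
Latitude square 9; −1 → 8.
The longitude characters are unchanged.

GB48px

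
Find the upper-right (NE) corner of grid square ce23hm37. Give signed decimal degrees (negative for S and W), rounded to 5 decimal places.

-46.46667, -135.38333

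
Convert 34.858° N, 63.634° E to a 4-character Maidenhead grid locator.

MM14

Add 180° to longitude and 90° to latitude: 243.63, 124.86.
Field: 243.63/20 → 12 → M, 124.86/10 → 12 → M; chars MM.
Square: 3.63/2 → 1, 4.86/1 → 4; chars 14.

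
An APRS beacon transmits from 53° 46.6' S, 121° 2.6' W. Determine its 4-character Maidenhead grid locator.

Offset from 180°W / 90°S: lon 58.96°, lat 36.22°.
Field (20°×10°, letters A–R): lon ⌊58.96/20⌋ = 2 → C; lat ⌊36.22/10⌋ = 3 → D.
Square (2°×1°, digits 0–9): lon ⌊18.96/2⌋ = 9; lat ⌊6.22/1⌋ = 6.

CD96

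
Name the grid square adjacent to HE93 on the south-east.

IE02

Longitude square 9; +1 → 10, wraps to 0, carry into field.
Longitude field H = 7; +1 → 8 = I.
Latitude square 3; −1 → 2.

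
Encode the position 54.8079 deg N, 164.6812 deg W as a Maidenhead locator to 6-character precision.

AO74pt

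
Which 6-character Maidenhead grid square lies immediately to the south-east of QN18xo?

Longitude subsquare x = 23; +1 → 24, wraps to 0 = a, carry into square.
Longitude square 1; +1 → 2.
Latitude subsquare o = 14; −1 → 13 = n.

QN28an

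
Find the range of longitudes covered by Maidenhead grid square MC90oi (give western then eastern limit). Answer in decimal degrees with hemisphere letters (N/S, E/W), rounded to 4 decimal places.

Field M=12, C=2: +12·20° lon, +2·10° lat → SW at lon 60°, lat -70°.
Square 9, 0: +9·2° lon, +0·1° lat → SW at lon 78°, lat -70°.
Subsquare o=14, i=8: +14·0.0833333° lon, +8·0.0416667° lat → SW at lon 79.1667°, lat -69.6667°.
Cell spans 0.0833333° lon × 0.0416667° lat.
west 79.1667° E, east 79.2500° E.

79.1667° E, 79.2500° E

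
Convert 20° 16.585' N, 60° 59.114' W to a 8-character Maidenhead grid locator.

Offset from 180°W / 90°S: lon 119.01477°, lat 110.27642°.
Field: lon ⌊119.01477/20⌋ = 5 → F; lat ⌊110.27642/10⌋ = 11 → L.
Square: lon ⌊19.01477/2⌋ = 9; lat ⌊0.27642/1⌋ = 0.
Subsquare: lon ⌊1.01477/0.0833333⌋ = 12 → m; lat ⌊0.27642/0.0416667⌋ = 6 → g.
Extended square: lon ⌊0.01477/0.00833333⌋ = 1; lat ⌊0.02642/0.00416667⌋ = 6.

FL90mg16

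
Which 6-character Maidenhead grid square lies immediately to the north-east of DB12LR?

DB12ms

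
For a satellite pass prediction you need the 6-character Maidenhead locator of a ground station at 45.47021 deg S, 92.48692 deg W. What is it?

EE34sm

Add 180° to longitude and 90° to latitude: 87.5131, 44.5298.
Field: 87.5131/20 → 4 → E, 44.5298/10 → 4 → E; chars EE.
Square: 7.5131/2 → 3, 4.5298/1 → 4; chars 34.
Subsquare: 1.5131/0.0833333 → 18 → s, 0.5298/0.0416667 → 12 → m; chars sm.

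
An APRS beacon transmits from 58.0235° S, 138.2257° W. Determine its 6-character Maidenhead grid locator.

CD01vx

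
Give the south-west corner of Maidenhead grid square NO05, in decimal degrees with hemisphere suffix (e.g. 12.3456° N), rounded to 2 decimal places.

Field N=13, O=14: +13·20° lon, +14·10° lat → SW at lon 80°, lat 50°.
Square 0, 5: +0·2° lon, +5·1° lat → SW at lon 80°, lat 55°.
latitude 55.00° N, longitude 80.00° E.

55.00° N, 80.00° E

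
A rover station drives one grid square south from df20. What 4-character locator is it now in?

DE29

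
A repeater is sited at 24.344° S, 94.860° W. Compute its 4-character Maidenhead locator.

EG25

Add 180° to longitude and 90° to latitude: 85.14, 65.66.
Field: lon ⌊85.14/20⌋ = 4 → E; lat ⌊65.66/10⌋ = 6 → G.
Square: lon ⌊5.14/2⌋ = 2; lat ⌊5.66/1⌋ = 5.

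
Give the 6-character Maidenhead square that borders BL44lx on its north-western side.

BL45ka

Longitude subsquare l = 11; −1 → 10 = k.
Latitude subsquare x = 23; +1 → 24, wraps to 0 = a, carry into square.
Latitude square 4; +1 → 5.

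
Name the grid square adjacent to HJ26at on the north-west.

Longitude subsquare a = 0; −1 → -1, wraps to 23 = x, carry into square.
Longitude square 2; −1 → 1.
Latitude subsquare t = 19; +1 → 20 = u.

HJ16xu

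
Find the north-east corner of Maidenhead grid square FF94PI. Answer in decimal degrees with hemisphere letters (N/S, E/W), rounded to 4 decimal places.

35.6250° S, 60.6667° W

Field F=5, F=5: +5·20° lon, +5·10° lat → SW at lon -80°, lat -40°.
Square 9, 4: +9·2° lon, +4·1° lat → SW at lon -62°, lat -36°.
Subsquare p=15, i=8: +15·0.0833333° lon, +8·0.0416667° lat → SW at lon -60.75°, lat -35.6667°.
Cell spans 0.0833333° lon × 0.0416667° lat. NE corner is SW corner plus one full cell.
latitude 35.6250° S, longitude 60.6667° W.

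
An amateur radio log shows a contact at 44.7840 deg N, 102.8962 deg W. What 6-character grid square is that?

Add 180° to longitude and 90° to latitude: 77.1038, 134.7840.
Field (20°×10°, letters A–R): 77.1038/20 → 3 → D, 134.7840/10 → 13 → N; chars DN.
Square (2°×1°, digits 0–9): 17.1038/2 → 8, 4.7840/1 → 4; chars 84.
Subsquare (5′×2.5′, letters a–x): 1.1038/0.0833333 → 13 → n, 0.7840/0.0416667 → 18 → s; chars ns.

DN84ns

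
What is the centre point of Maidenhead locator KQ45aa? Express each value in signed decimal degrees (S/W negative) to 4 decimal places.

75.0208, 28.0417

Field K=10, Q=16: +10·20° lon, +16·10° lat → SW at lon 20°, lat 70°.
Square 4, 5: +4·2° lon, +5·1° lat → SW at lon 28°, lat 75°.
Subsquare a=0, a=0: +0·0.0833333° lon, +0·0.0416667° lat → SW at lon 28°, lat 75°.
Cell spans 0.0833333° lon × 0.0416667° lat. Centre is SW corner plus half of each.
latitude 75.0208, longitude 28.0417.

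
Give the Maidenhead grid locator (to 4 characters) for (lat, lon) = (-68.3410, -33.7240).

Shift to the Maidenhead origin (180°W, 90°S): lon 146.28, lat 21.66.
Field (20°×10°, letters A–R): 146.28/20 → 7 → H, 21.66/10 → 2 → C; chars HC.
Square (2°×1°, digits 0–9): 6.28/2 → 3, 1.66/1 → 1; chars 31.

HC31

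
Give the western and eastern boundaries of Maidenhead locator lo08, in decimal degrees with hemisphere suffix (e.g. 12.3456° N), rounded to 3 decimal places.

40.000° E, 42.000° E

Field L=11, O=14: +11·20° lon, +14·10° lat → SW at lon 40°, lat 50°.
Square 0, 8: +0·2° lon, +8·1° lat → SW at lon 40°, lat 58°.
Cell spans 2° lon × 1° lat.
west 40.000° E, east 42.000° E.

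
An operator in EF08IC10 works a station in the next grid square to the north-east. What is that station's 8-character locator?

Longitude extended square 1; +1 → 2.
Latitude extended square 0; +1 → 1.

EF08ic21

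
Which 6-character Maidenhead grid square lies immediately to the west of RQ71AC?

RQ61xc

Longitude subsquare a = 0; −1 → -1, wraps to 23 = x, carry into square.
Longitude square 7; −1 → 6.
The latitude characters are unchanged.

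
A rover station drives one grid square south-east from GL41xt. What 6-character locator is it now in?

GL51as

Longitude subsquare x = 23; +1 → 24, wraps to 0 = a, carry into square.
Longitude square 4; +1 → 5.
Latitude subsquare t = 19; −1 → 18 = s.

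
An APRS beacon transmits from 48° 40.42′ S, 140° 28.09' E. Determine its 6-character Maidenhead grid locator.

QE01fh

Offset from 180°W / 90°S: lon 320.4682°, lat 41.3263°.
Field (20°×10°, letters A–R): 320.4682/20 → 16 → Q, 41.3263/10 → 4 → E; chars QE.
Square (2°×1°, digits 0–9): 0.4682/2 → 0, 1.3263/1 → 1; chars 01.
Subsquare (5′×2.5′, letters a–x): 0.4682/0.0833333 → 5 → f, 0.3263/0.0416667 → 7 → h; chars fh.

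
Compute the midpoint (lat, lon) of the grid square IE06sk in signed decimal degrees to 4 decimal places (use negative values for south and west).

Field I=8, E=4: +8·20° lon, +4·10° lat → SW at lon -20°, lat -50°.
Square 0, 6: +0·2° lon, +6·1° lat → SW at lon -20°, lat -44°.
Subsquare s=18, k=10: +18·0.0833333° lon, +10·0.0416667° lat → SW at lon -18.5°, lat -43.5833°.
Cell spans 0.0833333° lon × 0.0416667° lat. Centre is SW corner plus half of each.
latitude -43.5625, longitude -18.4583.

-43.5625, -18.4583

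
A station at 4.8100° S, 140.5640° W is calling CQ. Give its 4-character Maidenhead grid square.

Add 180° to longitude and 90° to latitude: 39.44, 85.19.
Field: 39.44/20 → 1 → B, 85.19/10 → 8 → I; chars BI.
Square: 19.44/2 → 9, 5.19/1 → 5; chars 95.

BI95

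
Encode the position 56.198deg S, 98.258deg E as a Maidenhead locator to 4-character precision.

ND93

Shift to the Maidenhead origin (180°W, 90°S): lon 278.26, lat 33.80.
Field (20°×10°, letters A–R): lon ⌊278.26/20⌋ = 13 → N; lat ⌊33.80/10⌋ = 3 → D.
Square (2°×1°, digits 0–9): lon ⌊18.26/2⌋ = 9; lat ⌊3.80/1⌋ = 3.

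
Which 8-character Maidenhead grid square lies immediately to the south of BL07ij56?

Latitude extended square 6; −1 → 5.
The longitude characters are unchanged.

BL07ij55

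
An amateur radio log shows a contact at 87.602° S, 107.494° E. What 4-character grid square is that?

Offset from 180°W / 90°S: lon 287.49°, lat 2.40°.
Field: 287.49/20 → 14 → O, 2.40/10 → 0 → A; chars OA.
Square: 7.49/2 → 3, 2.40/1 → 2; chars 32.

OA32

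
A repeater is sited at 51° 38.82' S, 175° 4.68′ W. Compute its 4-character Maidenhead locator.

Add 180° to longitude and 90° to latitude: 4.92, 38.35.
Field (20°×10°, letters A–R): lon ⌊4.92/20⌋ = 0 → A; lat ⌊38.35/10⌋ = 3 → D.
Square (2°×1°, digits 0–9): lon ⌊4.92/2⌋ = 2; lat ⌊8.35/1⌋ = 8.

AD28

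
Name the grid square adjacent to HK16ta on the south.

HK15tx

Latitude subsquare a = 0; −1 → -1, wraps to 23 = x, carry into square.
Latitude square 6; −1 → 5.
The longitude characters are unchanged.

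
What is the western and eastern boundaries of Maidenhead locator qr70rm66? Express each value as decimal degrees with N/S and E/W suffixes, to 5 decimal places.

Field Q=16, R=17: +16·20° lon, +17·10° lat → SW at lon 140°, lat 80°.
Square 7, 0: +7·2° lon, +0·1° lat → SW at lon 154°, lat 80°.
Subsquare r=17, m=12: +17·0.0833333° lon, +12·0.0416667° lat → SW at lon 155.417°, lat 80.5°.
Extended square 6, 6: +6·0.00833333° lon, +6·0.00416667° lat → SW at lon 155.467°, lat 80.525°.
Cell spans 0.00833333° lon × 0.00416667° lat.
west 155.46667° E, east 155.47500° E.

155.46667° E, 155.47500° E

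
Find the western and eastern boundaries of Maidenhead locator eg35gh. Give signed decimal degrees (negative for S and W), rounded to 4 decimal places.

Field E=4, G=6: +4·20° lon, +6·10° lat → SW at lon -100°, lat -30°.
Square 3, 5: +3·2° lon, +5·1° lat → SW at lon -94°, lat -25°.
Subsquare g=6, h=7: +6·0.0833333° lon, +7·0.0416667° lat → SW at lon -93.5°, lat -24.7083°.
Cell spans 0.0833333° lon × 0.0416667° lat.
west -93.5000, east -93.4167.

-93.5000, -93.4167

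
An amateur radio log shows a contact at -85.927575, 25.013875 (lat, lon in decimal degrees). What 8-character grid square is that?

Shift to the Maidenhead origin (180°W, 90°S): lon 205.01387, lat 4.07242.
Field: lon ⌊205.01387/20⌋ = 10 → K; lat ⌊4.07242/10⌋ = 0 → A.
Square: lon ⌊5.01387/2⌋ = 2; lat ⌊4.07242/1⌋ = 4.
Subsquare: lon ⌊1.01387/0.0833333⌋ = 12 → m; lat ⌊0.07242/0.0416667⌋ = 1 → b.
Extended square: lon ⌊0.01387/0.00833333⌋ = 1; lat ⌊0.03076/0.00416667⌋ = 7.

KA24mb17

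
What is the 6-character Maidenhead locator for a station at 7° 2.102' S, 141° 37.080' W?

BI92ex

Shift to the Maidenhead origin (180°W, 90°S): lon 38.3820, lat 82.9650.
Field: lon ⌊38.3820/20⌋ = 1 → B; lat ⌊82.9650/10⌋ = 8 → I.
Square: lon ⌊18.3820/2⌋ = 9; lat ⌊2.9650/1⌋ = 2.
Subsquare: lon ⌊0.3820/0.0833333⌋ = 4 → e; lat ⌊0.9650/0.0416667⌋ = 23 → x.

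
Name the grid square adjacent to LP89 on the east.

LP99

Longitude square 8; +1 → 9.
The latitude characters are unchanged.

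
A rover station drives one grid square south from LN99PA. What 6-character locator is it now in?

Latitude subsquare a = 0; −1 → -1, wraps to 23 = x, carry into square.
Latitude square 9; −1 → 8.
The longitude characters are unchanged.

LN98px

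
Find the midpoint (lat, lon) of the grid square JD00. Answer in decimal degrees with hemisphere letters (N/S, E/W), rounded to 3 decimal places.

59.500° S, 1.000° E

Field J=9, D=3: +9·20° lon, +3·10° lat → SW at lon 0°, lat -60°.
Square 0, 0: +0·2° lon, +0·1° lat → SW at lon 0°, lat -60°.
Cell spans 2° lon × 1° lat. Centre is SW corner plus half of each.
latitude 59.500° S, longitude 1.000° E.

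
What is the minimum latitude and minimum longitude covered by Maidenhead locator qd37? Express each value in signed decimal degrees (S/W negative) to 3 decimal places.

-53.000, 146.000

Field Q=16, D=3: +16·20° lon, +3·10° lat → SW at lon 140°, lat -60°.
Square 3, 7: +3·2° lon, +7·1° lat → SW at lon 146°, lat -53°.
latitude -53.000, longitude 146.000.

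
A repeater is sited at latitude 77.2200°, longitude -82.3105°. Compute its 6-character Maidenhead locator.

EQ87uf

Add 180° to longitude and 90° to latitude: 97.6895, 167.2200.
Field: 97.6895/20 → 4 → E, 167.2200/10 → 16 → Q; chars EQ.
Square: 17.6895/2 → 8, 7.2200/1 → 7; chars 87.
Subsquare: 1.6895/0.0833333 → 20 → u, 0.2200/0.0416667 → 5 → f; chars uf.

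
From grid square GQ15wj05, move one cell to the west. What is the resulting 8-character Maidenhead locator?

GQ15vj95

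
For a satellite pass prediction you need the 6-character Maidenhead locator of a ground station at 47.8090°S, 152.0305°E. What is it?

QE62ae

Shift to the Maidenhead origin (180°W, 90°S): lon 332.0305, lat 42.1910.
Field: lon ⌊332.0305/20⌋ = 16 → Q; lat ⌊42.1910/10⌋ = 4 → E.
Square: lon ⌊12.0305/2⌋ = 6; lat ⌊2.1910/1⌋ = 2.
Subsquare: lon ⌊0.0305/0.0833333⌋ = 0 → a; lat ⌊0.1910/0.0416667⌋ = 4 → e.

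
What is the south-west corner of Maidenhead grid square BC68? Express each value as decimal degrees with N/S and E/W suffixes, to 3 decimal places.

62.000° S, 148.000° W

Field B=1, C=2: +1·20° lon, +2·10° lat → SW at lon -160°, lat -70°.
Square 6, 8: +6·2° lon, +8·1° lat → SW at lon -148°, lat -62°.
latitude 62.000° S, longitude 148.000° W.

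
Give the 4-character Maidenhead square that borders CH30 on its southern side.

Latitude square 0; −1 → -1, wraps to 9, carry into field.
Latitude field H = 7; −1 → 6 = G.
The longitude characters are unchanged.

CG39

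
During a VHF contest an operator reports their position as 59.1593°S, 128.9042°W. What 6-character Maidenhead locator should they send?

CD50nu

Shift to the Maidenhead origin (180°W, 90°S): lon 51.0958, lat 30.8407.
Field: lon ⌊51.0958/20⌋ = 2 → C; lat ⌊30.8407/10⌋ = 3 → D.
Square: lon ⌊11.0958/2⌋ = 5; lat ⌊0.8407/1⌋ = 0.
Subsquare: lon ⌊1.0958/0.0833333⌋ = 13 → n; lat ⌊0.8407/0.0416667⌋ = 20 → u.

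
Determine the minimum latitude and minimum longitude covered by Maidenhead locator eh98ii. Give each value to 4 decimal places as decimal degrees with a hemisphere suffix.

Field E=4, H=7: +4·20° lon, +7·10° lat → SW at lon -100°, lat -20°.
Square 9, 8: +9·2° lon, +8·1° lat → SW at lon -82°, lat -12°.
Subsquare i=8, i=8: +8·0.0833333° lon, +8·0.0416667° lat → SW at lon -81.3333°, lat -11.6667°.
latitude 11.6667° S, longitude 81.3333° W.

11.6667° S, 81.3333° W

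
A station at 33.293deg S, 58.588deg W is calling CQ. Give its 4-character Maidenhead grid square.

Add 180° to longitude and 90° to latitude: 121.41, 56.71.
Field (20°×10°, letters A–R): lon ⌊121.41/20⌋ = 6 → G; lat ⌊56.71/10⌋ = 5 → F.
Square (2°×1°, digits 0–9): lon ⌊1.41/2⌋ = 0; lat ⌊6.71/1⌋ = 6.

GF06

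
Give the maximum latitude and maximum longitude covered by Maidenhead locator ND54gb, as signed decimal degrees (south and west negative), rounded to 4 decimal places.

-55.9167, 90.5833

Field N=13, D=3: +13·20° lon, +3·10° lat → SW at lon 80°, lat -60°.
Square 5, 4: +5·2° lon, +4·1° lat → SW at lon 90°, lat -56°.
Subsquare g=6, b=1: +6·0.0833333° lon, +1·0.0416667° lat → SW at lon 90.5°, lat -55.9583°.
Cell spans 0.0833333° lon × 0.0416667° lat. NE corner is SW corner plus one full cell.
latitude -55.9167, longitude 90.5833.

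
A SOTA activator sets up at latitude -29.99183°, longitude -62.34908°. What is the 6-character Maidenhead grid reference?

FG80ta

Shift to the Maidenhead origin (180°W, 90°S): lon 117.6509, lat 60.0082.
Field (20°×10°, letters A–R): lon ⌊117.6509/20⌋ = 5 → F; lat ⌊60.0082/10⌋ = 6 → G.
Square (2°×1°, digits 0–9): lon ⌊17.6509/2⌋ = 8; lat ⌊0.0082/1⌋ = 0.
Subsquare (5′×2.5′, letters a–x): lon ⌊1.6509/0.0833333⌋ = 19 → t; lat ⌊0.0082/0.0416667⌋ = 0 → a.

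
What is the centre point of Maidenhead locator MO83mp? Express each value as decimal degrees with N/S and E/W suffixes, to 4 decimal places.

53.6458° N, 77.0417° E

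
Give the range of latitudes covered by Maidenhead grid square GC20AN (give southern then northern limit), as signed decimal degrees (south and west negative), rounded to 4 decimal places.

-69.4583, -69.4167

Field G=6, C=2: +6·20° lon, +2·10° lat → SW at lon -60°, lat -70°.
Square 2, 0: +2·2° lon, +0·1° lat → SW at lon -56°, lat -70°.
Subsquare a=0, n=13: +0·0.0833333° lon, +13·0.0416667° lat → SW at lon -56°, lat -69.4583°.
Cell spans 0.0833333° lon × 0.0416667° lat.
south -69.4583, north -69.4167.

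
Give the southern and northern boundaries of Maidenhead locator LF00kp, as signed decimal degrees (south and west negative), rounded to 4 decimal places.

-39.3750, -39.3333

Field L=11, F=5: +11·20° lon, +5·10° lat → SW at lon 40°, lat -40°.
Square 0, 0: +0·2° lon, +0·1° lat → SW at lon 40°, lat -40°.
Subsquare k=10, p=15: +10·0.0833333° lon, +15·0.0416667° lat → SW at lon 40.8333°, lat -39.375°.
Cell spans 0.0833333° lon × 0.0416667° lat.
south -39.3750, north -39.3333.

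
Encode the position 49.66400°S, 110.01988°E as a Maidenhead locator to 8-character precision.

OE50ai20

Add 180° to longitude and 90° to latitude: 290.01988, 40.33600.
Field: lon ⌊290.01988/20⌋ = 14 → O; lat ⌊40.33600/10⌋ = 4 → E.
Square: lon ⌊10.01988/2⌋ = 5; lat ⌊0.33600/1⌋ = 0.
Subsquare: lon ⌊0.01988/0.0833333⌋ = 0 → a; lat ⌊0.33600/0.0416667⌋ = 8 → i.
Extended square: lon ⌊0.01988/0.00833333⌋ = 2; lat ⌊0.00267/0.00416667⌋ = 0.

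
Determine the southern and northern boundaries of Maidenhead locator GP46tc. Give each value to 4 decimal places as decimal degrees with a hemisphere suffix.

66.0833° N, 66.1250° N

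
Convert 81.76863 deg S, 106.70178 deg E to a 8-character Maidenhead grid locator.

OA38if45

Shift to the Maidenhead origin (180°W, 90°S): lon 286.70178, lat 8.23137.
Field (20°×10°, letters A–R): lon ⌊286.70178/20⌋ = 14 → O; lat ⌊8.23137/10⌋ = 0 → A.
Square (2°×1°, digits 0–9): lon ⌊6.70178/2⌋ = 3; lat ⌊8.23137/1⌋ = 8.
Subsquare (5′×2.5′, letters a–x): lon ⌊0.70178/0.0833333⌋ = 8 → i; lat ⌊0.23137/0.0416667⌋ = 5 → f.
Extended square (30″×15″, digits 0–9): lon ⌊0.03511/0.00833333⌋ = 4; lat ⌊0.02304/0.00416667⌋ = 5.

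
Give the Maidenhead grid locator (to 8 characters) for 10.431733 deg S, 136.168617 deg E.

PH89cn06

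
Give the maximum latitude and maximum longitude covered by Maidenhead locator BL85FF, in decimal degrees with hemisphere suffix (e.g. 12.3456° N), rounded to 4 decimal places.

Field B=1, L=11: +1·20° lon, +11·10° lat → SW at lon -160°, lat 20°.
Square 8, 5: +8·2° lon, +5·1° lat → SW at lon -144°, lat 25°.
Subsquare f=5, f=5: +5·0.0833333° lon, +5·0.0416667° lat → SW at lon -143.583°, lat 25.2083°.
Cell spans 0.0833333° lon × 0.0416667° lat. NE corner is SW corner plus one full cell.
latitude 25.2500° N, longitude 143.5000° W.

25.2500° N, 143.5000° W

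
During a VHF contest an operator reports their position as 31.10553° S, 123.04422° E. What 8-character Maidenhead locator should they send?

PF18mv54

Shift to the Maidenhead origin (180°W, 90°S): lon 303.04422, lat 58.89447.
Field: 303.04422/20 → 15 → P, 58.89447/10 → 5 → F; chars PF.
Square: 3.04422/2 → 1, 8.89447/1 → 8; chars 18.
Subsquare: 1.04422/0.0833333 → 12 → m, 0.89447/0.0416667 → 21 → v; chars mv.
Extended square: 0.04422/0.00833333 → 5, 0.01947/0.00416667 → 4; chars 54.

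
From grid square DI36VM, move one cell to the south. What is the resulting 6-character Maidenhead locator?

DI36vl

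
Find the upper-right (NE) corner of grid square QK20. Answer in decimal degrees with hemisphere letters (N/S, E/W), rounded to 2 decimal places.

Field Q=16, K=10: +16·20° lon, +10·10° lat → SW at lon 140°, lat 10°.
Square 2, 0: +2·2° lon, +0·1° lat → SW at lon 144°, lat 10°.
Cell spans 2° lon × 1° lat. NE corner is SW corner plus one full cell.
latitude 11.00° N, longitude 146.00° E.

11.00° N, 146.00° E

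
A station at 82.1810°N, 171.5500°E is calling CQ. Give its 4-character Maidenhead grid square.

RR52

Shift to the Maidenhead origin (180°W, 90°S): lon 351.55, lat 172.18.
Field (20°×10°, letters A–R): 351.55/20 → 17 → R, 172.18/10 → 17 → R; chars RR.
Square (2°×1°, digits 0–9): 11.55/2 → 5, 2.18/1 → 2; chars 52.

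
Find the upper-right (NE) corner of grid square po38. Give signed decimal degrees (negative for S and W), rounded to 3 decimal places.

Field P=15, O=14: +15·20° lon, +14·10° lat → SW at lon 120°, lat 50°.
Square 3, 8: +3·2° lon, +8·1° lat → SW at lon 126°, lat 58°.
Cell spans 2° lon × 1° lat. NE corner is SW corner plus one full cell.
latitude 59.000, longitude 128.000.

59.000, 128.000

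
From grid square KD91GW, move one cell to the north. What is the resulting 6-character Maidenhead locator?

KD91gx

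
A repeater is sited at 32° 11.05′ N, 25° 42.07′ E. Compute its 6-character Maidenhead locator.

KM22ue

Offset from 180°W / 90°S: lon 205.7012°, lat 122.1842°.
Field: lon ⌊205.7012/20⌋ = 10 → K; lat ⌊122.1842/10⌋ = 12 → M.
Square: lon ⌊5.7012/2⌋ = 2; lat ⌊2.1842/1⌋ = 2.
Subsquare: lon ⌊1.7012/0.0833333⌋ = 20 → u; lat ⌊0.1842/0.0416667⌋ = 4 → e.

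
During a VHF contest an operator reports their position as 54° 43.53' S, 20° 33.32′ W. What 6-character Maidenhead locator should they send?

HD95rg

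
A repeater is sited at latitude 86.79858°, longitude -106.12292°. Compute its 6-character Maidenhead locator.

Add 180° to longitude and 90° to latitude: 73.8771, 176.7986.
Field (20°×10°, letters A–R): 73.8771/20 → 3 → D, 176.7986/10 → 17 → R; chars DR.
Square (2°×1°, digits 0–9): 13.8771/2 → 6, 6.7986/1 → 6; chars 66.
Subsquare (5′×2.5′, letters a–x): 1.8771/0.0833333 → 22 → w, 0.7986/0.0416667 → 19 → t; chars wt.

DR66wt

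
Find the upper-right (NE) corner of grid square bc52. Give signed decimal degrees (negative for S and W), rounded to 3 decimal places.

-67.000, -148.000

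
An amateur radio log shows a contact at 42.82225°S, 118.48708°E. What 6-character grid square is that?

Offset from 180°W / 90°S: lon 298.4871°, lat 47.1778°.
Field (20°×10°, letters A–R): lon ⌊298.4871/20⌋ = 14 → O; lat ⌊47.1778/10⌋ = 4 → E.
Square (2°×1°, digits 0–9): lon ⌊18.4871/2⌋ = 9; lat ⌊7.1778/1⌋ = 7.
Subsquare (5′×2.5′, letters a–x): lon ⌊0.4871/0.0833333⌋ = 5 → f; lat ⌊0.1778/0.0416667⌋ = 4 → e.

OE97fe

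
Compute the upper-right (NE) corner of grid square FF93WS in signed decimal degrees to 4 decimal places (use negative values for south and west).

-36.2083, -60.0833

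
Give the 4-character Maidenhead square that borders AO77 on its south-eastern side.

Longitude square 7; +1 → 8.
Latitude square 7; −1 → 6.

AO86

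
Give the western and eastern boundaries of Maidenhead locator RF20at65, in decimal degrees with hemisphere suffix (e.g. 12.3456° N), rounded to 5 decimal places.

164.05000° E, 164.05833° E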